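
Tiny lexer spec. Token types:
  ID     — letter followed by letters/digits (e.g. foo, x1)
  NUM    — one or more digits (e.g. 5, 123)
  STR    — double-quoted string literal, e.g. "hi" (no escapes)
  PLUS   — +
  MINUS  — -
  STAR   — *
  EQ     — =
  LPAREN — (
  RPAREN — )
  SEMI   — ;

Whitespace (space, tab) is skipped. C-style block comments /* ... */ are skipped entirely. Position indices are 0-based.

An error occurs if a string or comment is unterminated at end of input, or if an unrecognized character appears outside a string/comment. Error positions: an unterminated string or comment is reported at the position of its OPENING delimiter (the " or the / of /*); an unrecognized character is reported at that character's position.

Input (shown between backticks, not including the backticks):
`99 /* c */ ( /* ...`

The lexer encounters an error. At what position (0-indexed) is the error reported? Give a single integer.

pos=0: emit NUM '99' (now at pos=2)
pos=3: enter COMMENT mode (saw '/*')
exit COMMENT mode (now at pos=10)
pos=11: emit LPAREN '('
pos=13: enter COMMENT mode (saw '/*')
pos=13: ERROR — unterminated comment (reached EOF)

Answer: 13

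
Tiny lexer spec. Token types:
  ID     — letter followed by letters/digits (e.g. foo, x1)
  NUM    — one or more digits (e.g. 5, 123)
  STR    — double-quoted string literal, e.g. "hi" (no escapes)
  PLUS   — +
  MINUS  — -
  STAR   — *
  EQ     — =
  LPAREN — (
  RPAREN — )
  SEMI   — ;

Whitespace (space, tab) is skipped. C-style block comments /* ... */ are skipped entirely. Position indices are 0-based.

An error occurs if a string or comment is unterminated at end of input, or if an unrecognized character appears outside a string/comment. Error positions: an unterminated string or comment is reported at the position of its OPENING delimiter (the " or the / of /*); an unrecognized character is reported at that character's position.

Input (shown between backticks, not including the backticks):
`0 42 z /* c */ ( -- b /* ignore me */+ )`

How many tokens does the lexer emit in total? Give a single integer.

pos=0: emit NUM '0' (now at pos=1)
pos=2: emit NUM '42' (now at pos=4)
pos=5: emit ID 'z' (now at pos=6)
pos=7: enter COMMENT mode (saw '/*')
exit COMMENT mode (now at pos=14)
pos=15: emit LPAREN '('
pos=17: emit MINUS '-'
pos=18: emit MINUS '-'
pos=20: emit ID 'b' (now at pos=21)
pos=22: enter COMMENT mode (saw '/*')
exit COMMENT mode (now at pos=37)
pos=37: emit PLUS '+'
pos=39: emit RPAREN ')'
DONE. 9 tokens: [NUM, NUM, ID, LPAREN, MINUS, MINUS, ID, PLUS, RPAREN]

Answer: 9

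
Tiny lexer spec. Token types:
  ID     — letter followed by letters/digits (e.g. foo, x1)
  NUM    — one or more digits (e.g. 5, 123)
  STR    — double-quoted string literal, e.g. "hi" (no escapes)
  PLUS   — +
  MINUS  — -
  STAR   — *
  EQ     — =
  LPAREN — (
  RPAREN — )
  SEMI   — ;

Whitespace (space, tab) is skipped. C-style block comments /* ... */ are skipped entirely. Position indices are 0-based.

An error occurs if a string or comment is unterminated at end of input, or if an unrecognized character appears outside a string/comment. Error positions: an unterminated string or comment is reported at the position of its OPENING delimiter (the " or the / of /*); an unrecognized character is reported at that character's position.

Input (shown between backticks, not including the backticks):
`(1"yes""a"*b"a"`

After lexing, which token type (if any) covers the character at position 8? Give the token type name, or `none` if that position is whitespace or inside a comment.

pos=0: emit LPAREN '('
pos=1: emit NUM '1' (now at pos=2)
pos=2: enter STRING mode
pos=2: emit STR "yes" (now at pos=7)
pos=7: enter STRING mode
pos=7: emit STR "a" (now at pos=10)
pos=10: emit STAR '*'
pos=11: emit ID 'b' (now at pos=12)
pos=12: enter STRING mode
pos=12: emit STR "a" (now at pos=15)
DONE. 7 tokens: [LPAREN, NUM, STR, STR, STAR, ID, STR]
Position 8: char is 'a' -> STR

Answer: STR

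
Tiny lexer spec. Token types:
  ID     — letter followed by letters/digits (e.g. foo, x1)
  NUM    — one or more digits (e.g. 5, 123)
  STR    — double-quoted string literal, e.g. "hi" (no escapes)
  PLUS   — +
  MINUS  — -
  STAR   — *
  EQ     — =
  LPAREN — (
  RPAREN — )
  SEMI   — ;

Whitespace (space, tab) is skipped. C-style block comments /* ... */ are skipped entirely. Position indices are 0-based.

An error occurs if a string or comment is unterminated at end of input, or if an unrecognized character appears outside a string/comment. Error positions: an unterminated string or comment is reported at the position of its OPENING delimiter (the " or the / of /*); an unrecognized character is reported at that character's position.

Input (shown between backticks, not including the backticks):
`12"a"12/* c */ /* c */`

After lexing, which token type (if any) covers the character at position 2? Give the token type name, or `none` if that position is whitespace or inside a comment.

Answer: STR

Derivation:
pos=0: emit NUM '12' (now at pos=2)
pos=2: enter STRING mode
pos=2: emit STR "a" (now at pos=5)
pos=5: emit NUM '12' (now at pos=7)
pos=7: enter COMMENT mode (saw '/*')
exit COMMENT mode (now at pos=14)
pos=15: enter COMMENT mode (saw '/*')
exit COMMENT mode (now at pos=22)
DONE. 3 tokens: [NUM, STR, NUM]
Position 2: char is '"' -> STR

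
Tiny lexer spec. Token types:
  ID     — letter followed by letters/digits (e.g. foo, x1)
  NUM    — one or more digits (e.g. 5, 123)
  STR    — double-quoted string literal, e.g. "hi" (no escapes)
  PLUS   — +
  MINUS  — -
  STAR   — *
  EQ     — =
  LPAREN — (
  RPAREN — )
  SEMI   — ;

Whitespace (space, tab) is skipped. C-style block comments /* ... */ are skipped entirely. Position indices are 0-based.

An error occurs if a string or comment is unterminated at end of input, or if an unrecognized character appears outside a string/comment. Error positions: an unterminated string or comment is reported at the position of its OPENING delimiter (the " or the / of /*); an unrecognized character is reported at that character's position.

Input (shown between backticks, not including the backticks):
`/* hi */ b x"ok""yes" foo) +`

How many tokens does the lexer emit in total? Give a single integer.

pos=0: enter COMMENT mode (saw '/*')
exit COMMENT mode (now at pos=8)
pos=9: emit ID 'b' (now at pos=10)
pos=11: emit ID 'x' (now at pos=12)
pos=12: enter STRING mode
pos=12: emit STR "ok" (now at pos=16)
pos=16: enter STRING mode
pos=16: emit STR "yes" (now at pos=21)
pos=22: emit ID 'foo' (now at pos=25)
pos=25: emit RPAREN ')'
pos=27: emit PLUS '+'
DONE. 7 tokens: [ID, ID, STR, STR, ID, RPAREN, PLUS]

Answer: 7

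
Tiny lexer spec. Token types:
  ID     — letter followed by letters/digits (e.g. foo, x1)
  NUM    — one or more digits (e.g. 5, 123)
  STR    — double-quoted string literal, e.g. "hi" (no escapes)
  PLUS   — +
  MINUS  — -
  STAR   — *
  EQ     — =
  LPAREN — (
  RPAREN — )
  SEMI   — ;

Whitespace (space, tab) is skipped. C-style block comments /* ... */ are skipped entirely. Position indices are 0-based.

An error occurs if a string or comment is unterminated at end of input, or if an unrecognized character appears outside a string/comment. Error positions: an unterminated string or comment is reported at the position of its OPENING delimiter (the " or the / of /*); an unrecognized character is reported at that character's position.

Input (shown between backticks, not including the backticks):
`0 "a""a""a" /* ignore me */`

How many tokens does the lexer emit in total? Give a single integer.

Answer: 4

Derivation:
pos=0: emit NUM '0' (now at pos=1)
pos=2: enter STRING mode
pos=2: emit STR "a" (now at pos=5)
pos=5: enter STRING mode
pos=5: emit STR "a" (now at pos=8)
pos=8: enter STRING mode
pos=8: emit STR "a" (now at pos=11)
pos=12: enter COMMENT mode (saw '/*')
exit COMMENT mode (now at pos=27)
DONE. 4 tokens: [NUM, STR, STR, STR]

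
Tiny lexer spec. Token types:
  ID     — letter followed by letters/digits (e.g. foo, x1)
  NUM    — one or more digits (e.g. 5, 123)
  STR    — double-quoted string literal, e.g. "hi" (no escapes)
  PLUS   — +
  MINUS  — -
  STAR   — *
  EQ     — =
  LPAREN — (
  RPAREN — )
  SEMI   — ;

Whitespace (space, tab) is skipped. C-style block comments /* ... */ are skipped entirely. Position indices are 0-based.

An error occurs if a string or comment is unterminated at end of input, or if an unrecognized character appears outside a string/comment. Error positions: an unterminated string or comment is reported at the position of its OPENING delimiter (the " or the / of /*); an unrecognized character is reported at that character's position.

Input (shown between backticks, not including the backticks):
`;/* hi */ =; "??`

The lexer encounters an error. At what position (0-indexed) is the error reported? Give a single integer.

Answer: 13

Derivation:
pos=0: emit SEMI ';'
pos=1: enter COMMENT mode (saw '/*')
exit COMMENT mode (now at pos=9)
pos=10: emit EQ '='
pos=11: emit SEMI ';'
pos=13: enter STRING mode
pos=13: ERROR — unterminated string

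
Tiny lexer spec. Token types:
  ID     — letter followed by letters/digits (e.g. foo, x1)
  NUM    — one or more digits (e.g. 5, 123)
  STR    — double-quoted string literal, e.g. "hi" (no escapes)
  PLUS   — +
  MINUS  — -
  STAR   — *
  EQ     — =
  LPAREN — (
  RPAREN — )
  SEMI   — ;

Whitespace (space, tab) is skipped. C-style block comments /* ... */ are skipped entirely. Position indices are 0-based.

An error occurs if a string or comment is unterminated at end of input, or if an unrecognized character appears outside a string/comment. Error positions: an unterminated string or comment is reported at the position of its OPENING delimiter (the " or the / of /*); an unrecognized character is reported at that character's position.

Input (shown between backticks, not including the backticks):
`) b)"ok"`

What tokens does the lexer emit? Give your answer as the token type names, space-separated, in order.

pos=0: emit RPAREN ')'
pos=2: emit ID 'b' (now at pos=3)
pos=3: emit RPAREN ')'
pos=4: enter STRING mode
pos=4: emit STR "ok" (now at pos=8)
DONE. 4 tokens: [RPAREN, ID, RPAREN, STR]

Answer: RPAREN ID RPAREN STR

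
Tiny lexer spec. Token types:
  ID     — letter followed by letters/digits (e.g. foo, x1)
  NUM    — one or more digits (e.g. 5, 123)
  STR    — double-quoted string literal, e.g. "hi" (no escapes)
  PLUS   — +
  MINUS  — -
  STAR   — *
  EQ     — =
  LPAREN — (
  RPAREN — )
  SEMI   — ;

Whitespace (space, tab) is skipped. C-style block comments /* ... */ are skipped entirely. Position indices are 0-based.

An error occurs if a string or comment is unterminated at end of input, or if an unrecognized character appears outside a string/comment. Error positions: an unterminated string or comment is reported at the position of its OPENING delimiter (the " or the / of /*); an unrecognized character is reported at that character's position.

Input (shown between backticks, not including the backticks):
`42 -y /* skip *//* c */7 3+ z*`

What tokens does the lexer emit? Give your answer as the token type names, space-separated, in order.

pos=0: emit NUM '42' (now at pos=2)
pos=3: emit MINUS '-'
pos=4: emit ID 'y' (now at pos=5)
pos=6: enter COMMENT mode (saw '/*')
exit COMMENT mode (now at pos=16)
pos=16: enter COMMENT mode (saw '/*')
exit COMMENT mode (now at pos=23)
pos=23: emit NUM '7' (now at pos=24)
pos=25: emit NUM '3' (now at pos=26)
pos=26: emit PLUS '+'
pos=28: emit ID 'z' (now at pos=29)
pos=29: emit STAR '*'
DONE. 8 tokens: [NUM, MINUS, ID, NUM, NUM, PLUS, ID, STAR]

Answer: NUM MINUS ID NUM NUM PLUS ID STAR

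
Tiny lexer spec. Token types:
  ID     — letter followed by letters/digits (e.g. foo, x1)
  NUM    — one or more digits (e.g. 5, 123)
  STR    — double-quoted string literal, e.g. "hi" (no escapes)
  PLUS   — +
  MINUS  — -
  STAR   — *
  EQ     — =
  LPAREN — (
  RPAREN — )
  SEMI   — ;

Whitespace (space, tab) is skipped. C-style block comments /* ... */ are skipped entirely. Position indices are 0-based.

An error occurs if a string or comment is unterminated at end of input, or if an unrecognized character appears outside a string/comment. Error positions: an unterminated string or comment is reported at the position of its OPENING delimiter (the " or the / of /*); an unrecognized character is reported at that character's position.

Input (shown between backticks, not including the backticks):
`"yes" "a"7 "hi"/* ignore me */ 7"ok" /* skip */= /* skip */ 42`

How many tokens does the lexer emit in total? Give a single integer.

pos=0: enter STRING mode
pos=0: emit STR "yes" (now at pos=5)
pos=6: enter STRING mode
pos=6: emit STR "a" (now at pos=9)
pos=9: emit NUM '7' (now at pos=10)
pos=11: enter STRING mode
pos=11: emit STR "hi" (now at pos=15)
pos=15: enter COMMENT mode (saw '/*')
exit COMMENT mode (now at pos=30)
pos=31: emit NUM '7' (now at pos=32)
pos=32: enter STRING mode
pos=32: emit STR "ok" (now at pos=36)
pos=37: enter COMMENT mode (saw '/*')
exit COMMENT mode (now at pos=47)
pos=47: emit EQ '='
pos=49: enter COMMENT mode (saw '/*')
exit COMMENT mode (now at pos=59)
pos=60: emit NUM '42' (now at pos=62)
DONE. 8 tokens: [STR, STR, NUM, STR, NUM, STR, EQ, NUM]

Answer: 8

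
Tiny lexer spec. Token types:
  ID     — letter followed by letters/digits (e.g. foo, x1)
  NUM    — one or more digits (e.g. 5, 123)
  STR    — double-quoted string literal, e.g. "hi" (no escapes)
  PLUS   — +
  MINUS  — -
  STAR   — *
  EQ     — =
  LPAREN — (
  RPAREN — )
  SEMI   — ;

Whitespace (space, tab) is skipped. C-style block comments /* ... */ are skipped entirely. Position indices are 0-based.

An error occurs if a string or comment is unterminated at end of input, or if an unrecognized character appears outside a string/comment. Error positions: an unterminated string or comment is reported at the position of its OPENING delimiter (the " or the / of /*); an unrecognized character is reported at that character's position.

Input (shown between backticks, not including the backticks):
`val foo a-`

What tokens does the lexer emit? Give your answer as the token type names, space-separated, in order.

pos=0: emit ID 'val' (now at pos=3)
pos=4: emit ID 'foo' (now at pos=7)
pos=8: emit ID 'a' (now at pos=9)
pos=9: emit MINUS '-'
DONE. 4 tokens: [ID, ID, ID, MINUS]

Answer: ID ID ID MINUS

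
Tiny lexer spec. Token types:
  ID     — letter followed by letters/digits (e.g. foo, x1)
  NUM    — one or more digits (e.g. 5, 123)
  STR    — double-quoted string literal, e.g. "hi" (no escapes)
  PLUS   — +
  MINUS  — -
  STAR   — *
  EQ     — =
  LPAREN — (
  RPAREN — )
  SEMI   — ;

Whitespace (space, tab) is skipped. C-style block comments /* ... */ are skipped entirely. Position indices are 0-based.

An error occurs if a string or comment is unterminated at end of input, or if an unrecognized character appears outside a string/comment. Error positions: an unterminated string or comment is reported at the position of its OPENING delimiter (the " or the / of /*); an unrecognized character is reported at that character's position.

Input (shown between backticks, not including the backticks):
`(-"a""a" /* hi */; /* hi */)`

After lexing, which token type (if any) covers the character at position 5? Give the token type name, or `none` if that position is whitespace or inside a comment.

Answer: STR

Derivation:
pos=0: emit LPAREN '('
pos=1: emit MINUS '-'
pos=2: enter STRING mode
pos=2: emit STR "a" (now at pos=5)
pos=5: enter STRING mode
pos=5: emit STR "a" (now at pos=8)
pos=9: enter COMMENT mode (saw '/*')
exit COMMENT mode (now at pos=17)
pos=17: emit SEMI ';'
pos=19: enter COMMENT mode (saw '/*')
exit COMMENT mode (now at pos=27)
pos=27: emit RPAREN ')'
DONE. 6 tokens: [LPAREN, MINUS, STR, STR, SEMI, RPAREN]
Position 5: char is '"' -> STR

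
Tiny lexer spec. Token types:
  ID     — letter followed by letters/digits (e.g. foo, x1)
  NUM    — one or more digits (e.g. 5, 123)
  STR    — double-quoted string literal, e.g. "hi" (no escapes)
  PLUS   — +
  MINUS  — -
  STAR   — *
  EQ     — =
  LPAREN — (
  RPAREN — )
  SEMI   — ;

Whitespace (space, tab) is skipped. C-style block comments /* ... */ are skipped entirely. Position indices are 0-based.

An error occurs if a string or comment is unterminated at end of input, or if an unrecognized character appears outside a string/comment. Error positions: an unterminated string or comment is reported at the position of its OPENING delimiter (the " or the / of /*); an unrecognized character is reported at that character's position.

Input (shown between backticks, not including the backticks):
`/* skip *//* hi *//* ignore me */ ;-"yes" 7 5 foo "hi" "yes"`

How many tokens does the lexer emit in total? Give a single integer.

Answer: 8

Derivation:
pos=0: enter COMMENT mode (saw '/*')
exit COMMENT mode (now at pos=10)
pos=10: enter COMMENT mode (saw '/*')
exit COMMENT mode (now at pos=18)
pos=18: enter COMMENT mode (saw '/*')
exit COMMENT mode (now at pos=33)
pos=34: emit SEMI ';'
pos=35: emit MINUS '-'
pos=36: enter STRING mode
pos=36: emit STR "yes" (now at pos=41)
pos=42: emit NUM '7' (now at pos=43)
pos=44: emit NUM '5' (now at pos=45)
pos=46: emit ID 'foo' (now at pos=49)
pos=50: enter STRING mode
pos=50: emit STR "hi" (now at pos=54)
pos=55: enter STRING mode
pos=55: emit STR "yes" (now at pos=60)
DONE. 8 tokens: [SEMI, MINUS, STR, NUM, NUM, ID, STR, STR]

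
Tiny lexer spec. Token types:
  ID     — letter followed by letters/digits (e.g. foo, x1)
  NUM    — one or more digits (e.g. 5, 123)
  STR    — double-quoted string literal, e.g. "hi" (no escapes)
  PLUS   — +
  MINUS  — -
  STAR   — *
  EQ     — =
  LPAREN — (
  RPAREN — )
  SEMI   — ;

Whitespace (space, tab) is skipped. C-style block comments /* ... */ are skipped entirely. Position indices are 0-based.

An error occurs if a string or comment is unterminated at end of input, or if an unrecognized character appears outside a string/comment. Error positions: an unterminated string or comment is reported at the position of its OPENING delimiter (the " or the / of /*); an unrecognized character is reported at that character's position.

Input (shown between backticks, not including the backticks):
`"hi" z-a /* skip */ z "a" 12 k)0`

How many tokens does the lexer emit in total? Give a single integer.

Answer: 10

Derivation:
pos=0: enter STRING mode
pos=0: emit STR "hi" (now at pos=4)
pos=5: emit ID 'z' (now at pos=6)
pos=6: emit MINUS '-'
pos=7: emit ID 'a' (now at pos=8)
pos=9: enter COMMENT mode (saw '/*')
exit COMMENT mode (now at pos=19)
pos=20: emit ID 'z' (now at pos=21)
pos=22: enter STRING mode
pos=22: emit STR "a" (now at pos=25)
pos=26: emit NUM '12' (now at pos=28)
pos=29: emit ID 'k' (now at pos=30)
pos=30: emit RPAREN ')'
pos=31: emit NUM '0' (now at pos=32)
DONE. 10 tokens: [STR, ID, MINUS, ID, ID, STR, NUM, ID, RPAREN, NUM]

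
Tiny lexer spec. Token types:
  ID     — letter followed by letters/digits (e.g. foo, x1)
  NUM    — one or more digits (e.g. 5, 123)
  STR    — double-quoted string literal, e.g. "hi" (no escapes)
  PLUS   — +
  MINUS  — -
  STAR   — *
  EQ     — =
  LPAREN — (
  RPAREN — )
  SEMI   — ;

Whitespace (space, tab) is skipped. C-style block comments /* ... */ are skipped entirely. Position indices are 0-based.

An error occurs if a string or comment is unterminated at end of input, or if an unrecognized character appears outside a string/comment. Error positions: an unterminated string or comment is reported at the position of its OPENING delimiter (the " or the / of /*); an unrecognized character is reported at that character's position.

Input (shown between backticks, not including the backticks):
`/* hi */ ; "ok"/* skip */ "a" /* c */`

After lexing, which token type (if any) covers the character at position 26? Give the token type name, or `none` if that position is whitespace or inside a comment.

pos=0: enter COMMENT mode (saw '/*')
exit COMMENT mode (now at pos=8)
pos=9: emit SEMI ';'
pos=11: enter STRING mode
pos=11: emit STR "ok" (now at pos=15)
pos=15: enter COMMENT mode (saw '/*')
exit COMMENT mode (now at pos=25)
pos=26: enter STRING mode
pos=26: emit STR "a" (now at pos=29)
pos=30: enter COMMENT mode (saw '/*')
exit COMMENT mode (now at pos=37)
DONE. 3 tokens: [SEMI, STR, STR]
Position 26: char is '"' -> STR

Answer: STR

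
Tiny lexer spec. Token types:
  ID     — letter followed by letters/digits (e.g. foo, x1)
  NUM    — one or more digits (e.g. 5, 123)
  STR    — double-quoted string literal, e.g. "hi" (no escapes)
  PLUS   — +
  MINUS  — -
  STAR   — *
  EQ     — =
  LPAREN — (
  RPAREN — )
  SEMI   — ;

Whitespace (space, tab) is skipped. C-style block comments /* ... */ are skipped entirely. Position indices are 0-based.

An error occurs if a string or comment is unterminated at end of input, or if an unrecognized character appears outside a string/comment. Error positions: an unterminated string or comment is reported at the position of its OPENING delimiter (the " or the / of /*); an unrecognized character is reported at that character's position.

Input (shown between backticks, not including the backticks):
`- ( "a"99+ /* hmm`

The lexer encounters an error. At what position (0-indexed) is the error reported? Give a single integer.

Answer: 11

Derivation:
pos=0: emit MINUS '-'
pos=2: emit LPAREN '('
pos=4: enter STRING mode
pos=4: emit STR "a" (now at pos=7)
pos=7: emit NUM '99' (now at pos=9)
pos=9: emit PLUS '+'
pos=11: enter COMMENT mode (saw '/*')
pos=11: ERROR — unterminated comment (reached EOF)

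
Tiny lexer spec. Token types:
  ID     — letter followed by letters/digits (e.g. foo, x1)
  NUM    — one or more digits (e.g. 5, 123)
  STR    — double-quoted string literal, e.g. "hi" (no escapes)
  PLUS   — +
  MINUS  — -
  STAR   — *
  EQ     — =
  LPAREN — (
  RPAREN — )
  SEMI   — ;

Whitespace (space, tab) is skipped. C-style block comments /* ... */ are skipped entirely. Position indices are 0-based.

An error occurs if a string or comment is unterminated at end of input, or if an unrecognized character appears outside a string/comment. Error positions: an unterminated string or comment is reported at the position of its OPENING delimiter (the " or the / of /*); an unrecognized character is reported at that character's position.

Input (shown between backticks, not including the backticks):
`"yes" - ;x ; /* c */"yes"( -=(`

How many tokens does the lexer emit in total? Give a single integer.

Answer: 10

Derivation:
pos=0: enter STRING mode
pos=0: emit STR "yes" (now at pos=5)
pos=6: emit MINUS '-'
pos=8: emit SEMI ';'
pos=9: emit ID 'x' (now at pos=10)
pos=11: emit SEMI ';'
pos=13: enter COMMENT mode (saw '/*')
exit COMMENT mode (now at pos=20)
pos=20: enter STRING mode
pos=20: emit STR "yes" (now at pos=25)
pos=25: emit LPAREN '('
pos=27: emit MINUS '-'
pos=28: emit EQ '='
pos=29: emit LPAREN '('
DONE. 10 tokens: [STR, MINUS, SEMI, ID, SEMI, STR, LPAREN, MINUS, EQ, LPAREN]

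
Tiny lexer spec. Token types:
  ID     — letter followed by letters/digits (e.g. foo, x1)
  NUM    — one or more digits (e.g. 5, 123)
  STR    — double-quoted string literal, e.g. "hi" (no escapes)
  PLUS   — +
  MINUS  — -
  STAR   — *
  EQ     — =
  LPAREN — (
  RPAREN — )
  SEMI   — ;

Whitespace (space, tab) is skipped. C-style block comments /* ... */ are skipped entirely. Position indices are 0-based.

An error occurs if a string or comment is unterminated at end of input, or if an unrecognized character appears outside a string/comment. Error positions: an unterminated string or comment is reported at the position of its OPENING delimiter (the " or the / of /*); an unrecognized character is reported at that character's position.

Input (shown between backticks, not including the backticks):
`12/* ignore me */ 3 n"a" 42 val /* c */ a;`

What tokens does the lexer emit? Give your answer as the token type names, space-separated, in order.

pos=0: emit NUM '12' (now at pos=2)
pos=2: enter COMMENT mode (saw '/*')
exit COMMENT mode (now at pos=17)
pos=18: emit NUM '3' (now at pos=19)
pos=20: emit ID 'n' (now at pos=21)
pos=21: enter STRING mode
pos=21: emit STR "a" (now at pos=24)
pos=25: emit NUM '42' (now at pos=27)
pos=28: emit ID 'val' (now at pos=31)
pos=32: enter COMMENT mode (saw '/*')
exit COMMENT mode (now at pos=39)
pos=40: emit ID 'a' (now at pos=41)
pos=41: emit SEMI ';'
DONE. 8 tokens: [NUM, NUM, ID, STR, NUM, ID, ID, SEMI]

Answer: NUM NUM ID STR NUM ID ID SEMI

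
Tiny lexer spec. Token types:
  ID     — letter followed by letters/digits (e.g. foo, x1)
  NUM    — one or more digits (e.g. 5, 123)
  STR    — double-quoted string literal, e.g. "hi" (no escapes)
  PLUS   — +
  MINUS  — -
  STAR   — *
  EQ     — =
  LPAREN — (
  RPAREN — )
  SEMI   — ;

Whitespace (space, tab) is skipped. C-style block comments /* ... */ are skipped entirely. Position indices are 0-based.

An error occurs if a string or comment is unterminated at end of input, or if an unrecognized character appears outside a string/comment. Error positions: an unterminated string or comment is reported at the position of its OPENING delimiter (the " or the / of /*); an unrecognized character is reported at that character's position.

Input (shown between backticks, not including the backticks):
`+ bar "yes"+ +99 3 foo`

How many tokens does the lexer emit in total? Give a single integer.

Answer: 8

Derivation:
pos=0: emit PLUS '+'
pos=2: emit ID 'bar' (now at pos=5)
pos=6: enter STRING mode
pos=6: emit STR "yes" (now at pos=11)
pos=11: emit PLUS '+'
pos=13: emit PLUS '+'
pos=14: emit NUM '99' (now at pos=16)
pos=17: emit NUM '3' (now at pos=18)
pos=19: emit ID 'foo' (now at pos=22)
DONE. 8 tokens: [PLUS, ID, STR, PLUS, PLUS, NUM, NUM, ID]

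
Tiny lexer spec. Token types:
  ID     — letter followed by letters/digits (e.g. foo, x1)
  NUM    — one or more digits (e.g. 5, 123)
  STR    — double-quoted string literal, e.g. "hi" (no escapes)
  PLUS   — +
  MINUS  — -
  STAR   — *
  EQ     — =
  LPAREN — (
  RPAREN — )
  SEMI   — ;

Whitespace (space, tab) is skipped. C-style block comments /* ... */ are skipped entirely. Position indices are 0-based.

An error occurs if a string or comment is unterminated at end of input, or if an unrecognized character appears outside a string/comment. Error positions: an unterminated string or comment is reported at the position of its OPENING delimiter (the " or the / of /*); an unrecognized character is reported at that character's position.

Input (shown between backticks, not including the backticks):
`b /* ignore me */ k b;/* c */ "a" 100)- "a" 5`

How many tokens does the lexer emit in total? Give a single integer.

Answer: 10

Derivation:
pos=0: emit ID 'b' (now at pos=1)
pos=2: enter COMMENT mode (saw '/*')
exit COMMENT mode (now at pos=17)
pos=18: emit ID 'k' (now at pos=19)
pos=20: emit ID 'b' (now at pos=21)
pos=21: emit SEMI ';'
pos=22: enter COMMENT mode (saw '/*')
exit COMMENT mode (now at pos=29)
pos=30: enter STRING mode
pos=30: emit STR "a" (now at pos=33)
pos=34: emit NUM '100' (now at pos=37)
pos=37: emit RPAREN ')'
pos=38: emit MINUS '-'
pos=40: enter STRING mode
pos=40: emit STR "a" (now at pos=43)
pos=44: emit NUM '5' (now at pos=45)
DONE. 10 tokens: [ID, ID, ID, SEMI, STR, NUM, RPAREN, MINUS, STR, NUM]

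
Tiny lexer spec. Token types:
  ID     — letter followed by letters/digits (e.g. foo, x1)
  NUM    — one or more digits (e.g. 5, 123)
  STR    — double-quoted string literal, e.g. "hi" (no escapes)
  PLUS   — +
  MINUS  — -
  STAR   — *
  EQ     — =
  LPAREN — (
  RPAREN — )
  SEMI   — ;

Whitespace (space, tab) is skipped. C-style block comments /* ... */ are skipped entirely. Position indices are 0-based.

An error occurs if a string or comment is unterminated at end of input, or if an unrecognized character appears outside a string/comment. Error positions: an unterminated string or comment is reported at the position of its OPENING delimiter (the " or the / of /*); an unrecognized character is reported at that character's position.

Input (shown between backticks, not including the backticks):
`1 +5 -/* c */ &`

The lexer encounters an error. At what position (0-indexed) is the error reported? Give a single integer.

Answer: 14

Derivation:
pos=0: emit NUM '1' (now at pos=1)
pos=2: emit PLUS '+'
pos=3: emit NUM '5' (now at pos=4)
pos=5: emit MINUS '-'
pos=6: enter COMMENT mode (saw '/*')
exit COMMENT mode (now at pos=13)
pos=14: ERROR — unrecognized char '&'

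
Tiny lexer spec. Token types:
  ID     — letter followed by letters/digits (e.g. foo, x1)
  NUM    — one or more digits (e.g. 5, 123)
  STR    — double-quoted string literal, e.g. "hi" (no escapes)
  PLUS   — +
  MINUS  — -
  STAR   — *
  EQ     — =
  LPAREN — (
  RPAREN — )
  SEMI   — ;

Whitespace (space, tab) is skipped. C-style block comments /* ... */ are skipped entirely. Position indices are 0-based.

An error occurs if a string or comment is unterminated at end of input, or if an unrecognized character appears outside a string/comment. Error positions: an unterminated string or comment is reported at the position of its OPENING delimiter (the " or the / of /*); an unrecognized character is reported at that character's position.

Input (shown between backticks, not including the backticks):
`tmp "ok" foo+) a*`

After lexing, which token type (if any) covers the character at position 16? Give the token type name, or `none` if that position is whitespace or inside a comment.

Answer: STAR

Derivation:
pos=0: emit ID 'tmp' (now at pos=3)
pos=4: enter STRING mode
pos=4: emit STR "ok" (now at pos=8)
pos=9: emit ID 'foo' (now at pos=12)
pos=12: emit PLUS '+'
pos=13: emit RPAREN ')'
pos=15: emit ID 'a' (now at pos=16)
pos=16: emit STAR '*'
DONE. 7 tokens: [ID, STR, ID, PLUS, RPAREN, ID, STAR]
Position 16: char is '*' -> STAR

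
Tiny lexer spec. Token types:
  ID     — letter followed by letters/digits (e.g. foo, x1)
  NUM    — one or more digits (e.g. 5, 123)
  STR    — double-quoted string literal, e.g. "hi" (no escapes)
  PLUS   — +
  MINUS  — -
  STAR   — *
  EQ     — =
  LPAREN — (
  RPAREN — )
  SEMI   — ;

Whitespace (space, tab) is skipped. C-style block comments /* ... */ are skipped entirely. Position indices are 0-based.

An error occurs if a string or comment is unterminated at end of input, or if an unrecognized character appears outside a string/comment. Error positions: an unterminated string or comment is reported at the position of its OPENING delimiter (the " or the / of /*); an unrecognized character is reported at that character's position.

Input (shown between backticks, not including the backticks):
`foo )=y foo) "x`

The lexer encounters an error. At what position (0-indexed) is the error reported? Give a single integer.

pos=0: emit ID 'foo' (now at pos=3)
pos=4: emit RPAREN ')'
pos=5: emit EQ '='
pos=6: emit ID 'y' (now at pos=7)
pos=8: emit ID 'foo' (now at pos=11)
pos=11: emit RPAREN ')'
pos=13: enter STRING mode
pos=13: ERROR — unterminated string

Answer: 13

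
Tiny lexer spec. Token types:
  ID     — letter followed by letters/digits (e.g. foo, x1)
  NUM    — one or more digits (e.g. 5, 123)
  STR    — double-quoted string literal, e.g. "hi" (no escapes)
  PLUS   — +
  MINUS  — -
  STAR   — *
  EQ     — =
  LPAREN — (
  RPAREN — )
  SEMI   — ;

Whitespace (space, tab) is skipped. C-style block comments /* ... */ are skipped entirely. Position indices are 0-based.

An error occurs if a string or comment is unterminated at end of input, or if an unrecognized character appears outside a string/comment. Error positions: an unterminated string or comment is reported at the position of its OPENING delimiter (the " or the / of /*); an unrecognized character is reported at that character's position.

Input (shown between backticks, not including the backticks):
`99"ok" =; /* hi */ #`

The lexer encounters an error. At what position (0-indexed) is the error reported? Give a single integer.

pos=0: emit NUM '99' (now at pos=2)
pos=2: enter STRING mode
pos=2: emit STR "ok" (now at pos=6)
pos=7: emit EQ '='
pos=8: emit SEMI ';'
pos=10: enter COMMENT mode (saw '/*')
exit COMMENT mode (now at pos=18)
pos=19: ERROR — unrecognized char '#'

Answer: 19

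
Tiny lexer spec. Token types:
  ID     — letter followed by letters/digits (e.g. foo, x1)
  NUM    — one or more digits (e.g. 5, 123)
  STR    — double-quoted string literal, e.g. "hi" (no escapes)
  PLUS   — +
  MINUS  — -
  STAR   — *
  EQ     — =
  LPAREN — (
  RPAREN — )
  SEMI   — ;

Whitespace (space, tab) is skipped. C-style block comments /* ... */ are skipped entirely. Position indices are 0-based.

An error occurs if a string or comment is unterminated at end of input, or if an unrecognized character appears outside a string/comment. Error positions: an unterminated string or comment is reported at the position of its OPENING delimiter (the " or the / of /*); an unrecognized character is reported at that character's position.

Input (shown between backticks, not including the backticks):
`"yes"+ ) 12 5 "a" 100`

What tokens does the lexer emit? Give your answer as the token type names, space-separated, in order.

pos=0: enter STRING mode
pos=0: emit STR "yes" (now at pos=5)
pos=5: emit PLUS '+'
pos=7: emit RPAREN ')'
pos=9: emit NUM '12' (now at pos=11)
pos=12: emit NUM '5' (now at pos=13)
pos=14: enter STRING mode
pos=14: emit STR "a" (now at pos=17)
pos=18: emit NUM '100' (now at pos=21)
DONE. 7 tokens: [STR, PLUS, RPAREN, NUM, NUM, STR, NUM]

Answer: STR PLUS RPAREN NUM NUM STR NUM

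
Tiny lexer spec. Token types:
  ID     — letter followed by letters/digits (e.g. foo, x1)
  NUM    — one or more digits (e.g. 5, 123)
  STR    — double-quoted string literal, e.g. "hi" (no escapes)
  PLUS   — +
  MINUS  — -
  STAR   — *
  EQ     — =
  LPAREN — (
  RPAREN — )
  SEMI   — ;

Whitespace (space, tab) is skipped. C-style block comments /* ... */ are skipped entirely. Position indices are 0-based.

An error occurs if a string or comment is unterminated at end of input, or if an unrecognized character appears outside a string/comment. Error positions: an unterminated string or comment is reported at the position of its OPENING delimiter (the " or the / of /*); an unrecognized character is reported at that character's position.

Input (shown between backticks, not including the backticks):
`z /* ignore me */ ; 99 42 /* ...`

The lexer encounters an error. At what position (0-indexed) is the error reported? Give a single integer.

Answer: 26

Derivation:
pos=0: emit ID 'z' (now at pos=1)
pos=2: enter COMMENT mode (saw '/*')
exit COMMENT mode (now at pos=17)
pos=18: emit SEMI ';'
pos=20: emit NUM '99' (now at pos=22)
pos=23: emit NUM '42' (now at pos=25)
pos=26: enter COMMENT mode (saw '/*')
pos=26: ERROR — unterminated comment (reached EOF)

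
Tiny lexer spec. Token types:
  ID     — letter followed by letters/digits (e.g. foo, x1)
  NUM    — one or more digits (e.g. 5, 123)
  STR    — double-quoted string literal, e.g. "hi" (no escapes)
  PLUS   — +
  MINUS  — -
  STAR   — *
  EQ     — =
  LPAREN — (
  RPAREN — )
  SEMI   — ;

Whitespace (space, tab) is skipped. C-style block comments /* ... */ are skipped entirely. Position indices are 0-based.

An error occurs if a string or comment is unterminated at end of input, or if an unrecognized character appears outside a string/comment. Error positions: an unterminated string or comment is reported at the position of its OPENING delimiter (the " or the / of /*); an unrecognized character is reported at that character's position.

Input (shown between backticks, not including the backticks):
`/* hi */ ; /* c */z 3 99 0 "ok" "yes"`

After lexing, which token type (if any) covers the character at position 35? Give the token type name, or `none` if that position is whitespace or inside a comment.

pos=0: enter COMMENT mode (saw '/*')
exit COMMENT mode (now at pos=8)
pos=9: emit SEMI ';'
pos=11: enter COMMENT mode (saw '/*')
exit COMMENT mode (now at pos=18)
pos=18: emit ID 'z' (now at pos=19)
pos=20: emit NUM '3' (now at pos=21)
pos=22: emit NUM '99' (now at pos=24)
pos=25: emit NUM '0' (now at pos=26)
pos=27: enter STRING mode
pos=27: emit STR "ok" (now at pos=31)
pos=32: enter STRING mode
pos=32: emit STR "yes" (now at pos=37)
DONE. 7 tokens: [SEMI, ID, NUM, NUM, NUM, STR, STR]
Position 35: char is 's' -> STR

Answer: STR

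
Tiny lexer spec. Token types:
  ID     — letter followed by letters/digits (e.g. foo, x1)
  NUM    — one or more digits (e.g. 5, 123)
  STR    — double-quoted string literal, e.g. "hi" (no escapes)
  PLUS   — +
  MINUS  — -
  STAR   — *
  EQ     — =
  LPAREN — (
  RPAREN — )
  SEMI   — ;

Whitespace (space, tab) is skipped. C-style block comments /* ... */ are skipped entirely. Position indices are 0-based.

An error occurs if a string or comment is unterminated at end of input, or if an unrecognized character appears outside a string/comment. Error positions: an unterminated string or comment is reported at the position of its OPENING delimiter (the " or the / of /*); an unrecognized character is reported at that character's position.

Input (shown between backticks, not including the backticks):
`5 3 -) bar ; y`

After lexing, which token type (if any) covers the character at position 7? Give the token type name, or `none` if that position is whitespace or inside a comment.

pos=0: emit NUM '5' (now at pos=1)
pos=2: emit NUM '3' (now at pos=3)
pos=4: emit MINUS '-'
pos=5: emit RPAREN ')'
pos=7: emit ID 'bar' (now at pos=10)
pos=11: emit SEMI ';'
pos=13: emit ID 'y' (now at pos=14)
DONE. 7 tokens: [NUM, NUM, MINUS, RPAREN, ID, SEMI, ID]
Position 7: char is 'b' -> ID

Answer: ID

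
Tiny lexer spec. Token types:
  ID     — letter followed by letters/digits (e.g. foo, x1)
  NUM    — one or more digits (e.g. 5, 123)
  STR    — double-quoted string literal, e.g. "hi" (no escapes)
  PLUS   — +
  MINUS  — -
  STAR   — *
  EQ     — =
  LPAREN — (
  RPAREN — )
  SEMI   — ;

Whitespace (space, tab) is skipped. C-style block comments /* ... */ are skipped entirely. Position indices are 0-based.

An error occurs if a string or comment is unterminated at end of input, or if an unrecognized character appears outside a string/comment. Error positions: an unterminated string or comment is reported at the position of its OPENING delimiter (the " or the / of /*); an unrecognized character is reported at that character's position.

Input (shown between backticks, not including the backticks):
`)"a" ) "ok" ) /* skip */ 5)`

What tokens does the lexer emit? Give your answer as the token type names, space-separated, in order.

pos=0: emit RPAREN ')'
pos=1: enter STRING mode
pos=1: emit STR "a" (now at pos=4)
pos=5: emit RPAREN ')'
pos=7: enter STRING mode
pos=7: emit STR "ok" (now at pos=11)
pos=12: emit RPAREN ')'
pos=14: enter COMMENT mode (saw '/*')
exit COMMENT mode (now at pos=24)
pos=25: emit NUM '5' (now at pos=26)
pos=26: emit RPAREN ')'
DONE. 7 tokens: [RPAREN, STR, RPAREN, STR, RPAREN, NUM, RPAREN]

Answer: RPAREN STR RPAREN STR RPAREN NUM RPAREN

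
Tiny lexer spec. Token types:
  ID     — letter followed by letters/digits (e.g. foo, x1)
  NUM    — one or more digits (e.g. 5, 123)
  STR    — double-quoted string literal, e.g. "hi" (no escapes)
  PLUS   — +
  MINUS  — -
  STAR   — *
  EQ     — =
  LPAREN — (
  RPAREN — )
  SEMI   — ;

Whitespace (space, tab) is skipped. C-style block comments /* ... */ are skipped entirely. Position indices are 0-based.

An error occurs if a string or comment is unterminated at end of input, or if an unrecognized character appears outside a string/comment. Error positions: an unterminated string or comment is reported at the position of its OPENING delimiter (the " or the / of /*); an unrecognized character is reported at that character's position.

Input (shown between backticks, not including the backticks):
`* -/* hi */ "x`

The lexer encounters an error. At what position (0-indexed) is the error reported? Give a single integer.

Answer: 12

Derivation:
pos=0: emit STAR '*'
pos=2: emit MINUS '-'
pos=3: enter COMMENT mode (saw '/*')
exit COMMENT mode (now at pos=11)
pos=12: enter STRING mode
pos=12: ERROR — unterminated string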